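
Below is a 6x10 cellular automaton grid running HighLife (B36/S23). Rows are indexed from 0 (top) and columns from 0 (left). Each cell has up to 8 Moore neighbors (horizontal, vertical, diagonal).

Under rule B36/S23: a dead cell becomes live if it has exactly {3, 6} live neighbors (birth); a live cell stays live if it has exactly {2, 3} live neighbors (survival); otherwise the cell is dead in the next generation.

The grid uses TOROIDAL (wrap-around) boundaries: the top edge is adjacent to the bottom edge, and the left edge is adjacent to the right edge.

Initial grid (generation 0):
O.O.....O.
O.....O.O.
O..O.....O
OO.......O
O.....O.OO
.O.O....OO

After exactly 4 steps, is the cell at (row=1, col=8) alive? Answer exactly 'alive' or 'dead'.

Answer: alive

Derivation:
Simulating step by step:
Generation 0 (given above): 20 live cells
Generation 1: 14 live cells
O.O.....OO
O......OOO
........O.
.O........
..O....O..
.OO.......
Generation 2: 14 live cells
..O....O..
OO.....O..
O......OO.
..........
..O.......
O.OO....OO
Generation 3: 21 live cells
..OO...O..
OO....OO.O
OO.....OOO
..........
.OOO.....O
..OO....OO
Generation 4: 17 live cells
...O..OO..
......O.O.
.O....OO..
..........
OO.O....OO
O...O...OO

Cell (1,8) at generation 4: 1 -> alive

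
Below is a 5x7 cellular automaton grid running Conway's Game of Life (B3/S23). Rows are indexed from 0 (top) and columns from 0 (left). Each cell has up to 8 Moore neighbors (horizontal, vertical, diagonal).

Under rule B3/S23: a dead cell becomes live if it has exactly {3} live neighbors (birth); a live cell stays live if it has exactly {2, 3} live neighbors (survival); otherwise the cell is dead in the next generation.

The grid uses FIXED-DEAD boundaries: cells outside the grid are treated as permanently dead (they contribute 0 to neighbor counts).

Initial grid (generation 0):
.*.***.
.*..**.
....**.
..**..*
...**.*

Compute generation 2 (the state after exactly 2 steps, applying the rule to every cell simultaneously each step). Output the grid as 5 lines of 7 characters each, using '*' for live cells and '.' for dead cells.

Simulating step by step:
Generation 0 (given above): 15 live cells
Generation 1: 13 live cells
..**.*.
..*...*
..*...*
..*...*
..****.
Generation 2: 19 live cells
(generation 2 grid is the final answer)

Answer: ..**...
.**..**
.***.**
.**.*.*
..****.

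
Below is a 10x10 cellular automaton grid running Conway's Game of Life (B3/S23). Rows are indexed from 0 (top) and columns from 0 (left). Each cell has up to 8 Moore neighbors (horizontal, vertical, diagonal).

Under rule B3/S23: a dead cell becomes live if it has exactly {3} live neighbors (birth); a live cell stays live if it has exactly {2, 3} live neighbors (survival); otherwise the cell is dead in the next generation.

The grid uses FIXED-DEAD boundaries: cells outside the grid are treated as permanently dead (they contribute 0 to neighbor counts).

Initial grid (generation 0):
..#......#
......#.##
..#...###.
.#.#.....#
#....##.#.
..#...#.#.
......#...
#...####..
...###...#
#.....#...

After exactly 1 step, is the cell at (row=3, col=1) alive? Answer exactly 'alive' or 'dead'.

Answer: alive

Derivation:
Simulating step by step:
Generation 0 (given above): 31 live cells
Generation 1: 23 live cells
........##
......#..#
..#...#...
.##..#...#
.##..##.##
......#...
..........
...#...#..
...#...#..
....##....

Cell (3,1) at generation 1: 1 -> alive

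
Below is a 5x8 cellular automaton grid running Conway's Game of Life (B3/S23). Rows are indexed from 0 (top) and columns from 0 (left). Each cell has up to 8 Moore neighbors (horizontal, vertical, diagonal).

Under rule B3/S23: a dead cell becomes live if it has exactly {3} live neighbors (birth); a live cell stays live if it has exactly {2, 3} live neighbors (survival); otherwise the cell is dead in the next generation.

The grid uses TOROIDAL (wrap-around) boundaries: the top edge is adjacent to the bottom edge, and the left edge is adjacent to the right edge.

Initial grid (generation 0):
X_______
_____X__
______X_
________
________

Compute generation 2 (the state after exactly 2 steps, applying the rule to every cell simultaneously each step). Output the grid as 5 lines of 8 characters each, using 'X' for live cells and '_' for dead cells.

Simulating step by step:
Generation 0 (given above): 3 live cells
Generation 1: 0 live cells
________
________
________
________
________
Generation 2: 0 live cells
(generation 2 grid is the final answer)

Answer: ________
________
________
________
________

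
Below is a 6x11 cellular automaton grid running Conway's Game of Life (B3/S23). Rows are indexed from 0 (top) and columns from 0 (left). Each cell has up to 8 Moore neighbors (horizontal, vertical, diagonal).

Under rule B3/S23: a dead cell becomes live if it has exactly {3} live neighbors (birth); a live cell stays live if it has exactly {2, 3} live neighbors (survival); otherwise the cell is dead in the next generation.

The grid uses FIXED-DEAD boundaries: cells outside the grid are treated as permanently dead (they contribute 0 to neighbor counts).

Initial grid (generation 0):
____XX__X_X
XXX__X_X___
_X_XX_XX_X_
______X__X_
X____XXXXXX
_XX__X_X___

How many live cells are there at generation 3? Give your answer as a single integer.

Simulating step by step:
Generation 0 (given above): 28 live cells
Generation 1: 23 live cells
_X__XXX____
XXX____X_X_
XX_XX__X___
____X______
_X___X___XX
_X___X_X_X_
Generation 2: 27 live cells
XXX__XX____
_______XX__
X__XX___X__
XXXXXX_____
____XXX_XXX
______X_XXX
Generation 3: 29 live cells
_X____XX___
X_XXXXXXX__
X____X_XX__
XXX___XXX__
_XX___X_X_X
______X_X_X
Population at generation 3: 29

Answer: 29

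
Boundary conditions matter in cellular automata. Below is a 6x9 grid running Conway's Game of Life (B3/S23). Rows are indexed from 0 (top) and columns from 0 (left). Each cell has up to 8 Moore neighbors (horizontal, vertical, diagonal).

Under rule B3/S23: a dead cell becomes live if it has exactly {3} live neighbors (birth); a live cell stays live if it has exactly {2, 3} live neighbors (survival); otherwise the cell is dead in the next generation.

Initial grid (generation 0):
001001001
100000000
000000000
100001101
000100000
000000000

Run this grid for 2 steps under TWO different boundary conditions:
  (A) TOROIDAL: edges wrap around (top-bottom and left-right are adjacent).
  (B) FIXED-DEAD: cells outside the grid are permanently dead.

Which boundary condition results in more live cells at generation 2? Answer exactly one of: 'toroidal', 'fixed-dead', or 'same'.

Answer: same

Derivation:
Under TOROIDAL boundary, generation 2:
000000000
000000000
000000000
000000000
000000000
000000000
Population = 0

Under FIXED-DEAD boundary, generation 2:
000000000
000000000
000000000
000000000
000000000
000000000
Population = 0

Comparison: toroidal=0, fixed-dead=0 -> same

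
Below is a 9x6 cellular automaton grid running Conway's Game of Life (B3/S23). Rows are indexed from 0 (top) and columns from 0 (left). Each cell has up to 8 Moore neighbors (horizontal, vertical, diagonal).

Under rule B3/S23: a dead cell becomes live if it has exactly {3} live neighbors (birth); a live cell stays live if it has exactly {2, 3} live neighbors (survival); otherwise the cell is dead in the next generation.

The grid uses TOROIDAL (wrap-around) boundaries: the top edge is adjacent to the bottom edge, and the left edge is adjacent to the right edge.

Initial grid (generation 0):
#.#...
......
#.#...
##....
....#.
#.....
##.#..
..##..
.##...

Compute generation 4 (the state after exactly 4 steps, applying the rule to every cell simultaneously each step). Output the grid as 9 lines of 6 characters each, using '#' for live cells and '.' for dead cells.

Answer: ......
......
......
##...#
......
#.##.#
..#..#
.#....
......

Derivation:
Simulating step by step:
Generation 0 (given above): 15 live cells
Generation 1: 16 live cells
..#...
......
#.....
##...#
##...#
##...#
##.#..
#..#..
......
Generation 2: 10 live cells
......
......
##...#
......
..#.#.
....#.
....#.
###...
......
Generation 3: 13 live cells
......
#.....
#.....
##...#
...#..
....##
.#.#.#
.#....
.#....
Generation 4: 10 live cells
(generation 4 grid is the final answer)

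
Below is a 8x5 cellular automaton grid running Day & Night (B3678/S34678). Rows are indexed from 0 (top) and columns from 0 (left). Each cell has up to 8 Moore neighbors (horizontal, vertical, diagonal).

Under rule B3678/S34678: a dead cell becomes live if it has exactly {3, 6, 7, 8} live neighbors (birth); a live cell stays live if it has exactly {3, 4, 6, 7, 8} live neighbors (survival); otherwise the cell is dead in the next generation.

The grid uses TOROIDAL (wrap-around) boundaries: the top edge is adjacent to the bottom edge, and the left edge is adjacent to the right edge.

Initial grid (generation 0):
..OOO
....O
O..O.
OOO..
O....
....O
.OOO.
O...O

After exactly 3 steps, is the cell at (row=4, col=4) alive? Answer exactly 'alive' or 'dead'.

Simulating step by step:
Generation 0 (given above): 16 live cells
Generation 1: 19 live cells
...OO
O.O.O
O.O..
OO...
O...O
OOOO.
...O.
O..OO
Generation 2: 21 live cells
.OO.O
O...O
OO.O.
OO...
.O.OO
OOOO.
...OO
..OO.
Generation 3: 21 live cells
.OO.O
....O
.OO..
.O.O.
O.OOO
OO..O
O.O.O
OOO..

Cell (4,4) at generation 3: 1 -> alive

Answer: alive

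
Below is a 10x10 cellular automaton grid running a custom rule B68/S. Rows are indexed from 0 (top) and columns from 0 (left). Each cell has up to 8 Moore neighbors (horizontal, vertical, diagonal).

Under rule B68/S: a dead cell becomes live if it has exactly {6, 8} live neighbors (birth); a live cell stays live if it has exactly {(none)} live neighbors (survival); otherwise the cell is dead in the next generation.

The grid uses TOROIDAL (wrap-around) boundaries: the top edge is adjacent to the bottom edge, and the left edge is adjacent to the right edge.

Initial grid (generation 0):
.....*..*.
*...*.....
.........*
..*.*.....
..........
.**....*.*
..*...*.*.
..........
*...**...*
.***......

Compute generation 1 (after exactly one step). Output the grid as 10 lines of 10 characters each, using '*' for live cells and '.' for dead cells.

Simulating step by step:
Generation 0 (given above): 21 live cells
Generation 1: 0 live cells
(generation 1 grid is the final answer)

Answer: ..........
..........
..........
..........
..........
..........
..........
..........
..........
..........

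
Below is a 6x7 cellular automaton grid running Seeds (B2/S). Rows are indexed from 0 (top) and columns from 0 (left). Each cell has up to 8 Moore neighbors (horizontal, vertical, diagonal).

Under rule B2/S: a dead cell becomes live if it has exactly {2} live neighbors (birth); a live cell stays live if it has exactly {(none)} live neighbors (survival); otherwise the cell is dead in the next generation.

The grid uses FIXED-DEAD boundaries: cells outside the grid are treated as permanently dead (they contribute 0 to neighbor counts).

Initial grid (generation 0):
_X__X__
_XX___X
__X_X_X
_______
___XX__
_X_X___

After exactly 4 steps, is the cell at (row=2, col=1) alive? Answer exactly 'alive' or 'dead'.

Answer: alive

Derivation:
Simulating step by step:
Generation 0 (given above): 12 live cells
Generation 1: 6 live cells
X__X_X_
X___X__
_______
__X____
_______
_______
Generation 2: 6 live cells
_X_____
_X_X_X_
_X_X___
_______
_______
_______
Generation 3: 4 live cells
X___X__
_______
X______
__X____
_______
_______
Generation 4: 4 live cells
_______
XX_____
_X_____
_X_____
_______
_______

Cell (2,1) at generation 4: 1 -> alive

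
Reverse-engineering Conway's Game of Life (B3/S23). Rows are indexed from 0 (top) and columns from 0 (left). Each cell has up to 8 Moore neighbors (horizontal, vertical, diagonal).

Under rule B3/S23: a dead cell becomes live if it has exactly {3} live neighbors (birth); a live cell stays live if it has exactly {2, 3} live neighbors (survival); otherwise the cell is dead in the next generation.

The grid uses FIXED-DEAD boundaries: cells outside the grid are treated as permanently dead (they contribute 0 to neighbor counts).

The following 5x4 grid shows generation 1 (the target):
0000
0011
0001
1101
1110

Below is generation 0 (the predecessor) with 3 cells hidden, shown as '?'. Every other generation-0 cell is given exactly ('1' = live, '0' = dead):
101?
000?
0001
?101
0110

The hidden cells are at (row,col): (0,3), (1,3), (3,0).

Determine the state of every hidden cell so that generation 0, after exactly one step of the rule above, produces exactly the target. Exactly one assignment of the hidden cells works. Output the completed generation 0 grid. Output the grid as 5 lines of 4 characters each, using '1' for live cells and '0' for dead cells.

Hidden generation-0 cells (in order): (0,3), (1,3), (3,0).
A hidden cell only influences target cells in its own 3x3 neighborhood. Try each of the 2^3 = 8 assignments, step the completed generation 0 forward once under B3/S23, and compare with the target:
  (0,3)=0 (1,3)=0 (3,0)=0 -> step gives (1,2)='0' but target has '1' -> reject
  (0,3)=0 (1,3)=0 (3,0)=1 -> step gives (1,2)='0' but target has '1' -> reject
  (0,3)=0 (1,3)=1 (3,0)=0 -> step gives (3,0)='0' but target has '1' -> reject
  (0,3)=0 (1,3)=1 (3,0)=1 -> step reproduces the target at every cell -> ACCEPT
  (0,3)=1 (1,3)=0 (3,0)=0 -> step gives (2,2)='1' but target has '0' -> reject
  (0,3)=1 (1,3)=0 (3,0)=1 -> step gives (2,2)='1' but target has '0' -> reject
  (0,3)=1 (1,3)=1 (3,0)=0 -> step gives (0,2)='1' but target has '0' -> reject
  (0,3)=1 (1,3)=1 (3,0)=1 -> step gives (0,2)='1' but target has '0' -> reject
Unique solution: (0,3)=dead, (1,3)=live, (3,0)=live.
Check: live-neighbor counts of every cell in the completed generation 0:
0212
1232
2242
2352
3332
Applying B3/S23 to generation 0 with these counts gives:
0000
0011
0001
1101
1110
which matches the target exactly.

Answer: 1010
0001
0001
1101
0110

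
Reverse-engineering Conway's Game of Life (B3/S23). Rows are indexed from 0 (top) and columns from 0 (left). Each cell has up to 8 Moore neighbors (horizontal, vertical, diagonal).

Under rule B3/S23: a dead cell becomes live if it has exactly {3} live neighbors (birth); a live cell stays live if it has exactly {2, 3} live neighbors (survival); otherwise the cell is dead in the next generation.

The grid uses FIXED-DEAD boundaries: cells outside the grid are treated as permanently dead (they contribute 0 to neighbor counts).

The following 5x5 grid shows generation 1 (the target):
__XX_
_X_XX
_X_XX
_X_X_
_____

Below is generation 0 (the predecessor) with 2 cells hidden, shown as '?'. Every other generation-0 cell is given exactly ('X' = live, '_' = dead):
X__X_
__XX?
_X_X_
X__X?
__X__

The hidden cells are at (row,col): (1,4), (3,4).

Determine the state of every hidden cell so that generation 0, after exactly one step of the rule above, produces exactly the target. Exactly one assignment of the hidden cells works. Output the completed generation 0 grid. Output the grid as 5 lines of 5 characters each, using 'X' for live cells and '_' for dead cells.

Hidden generation-0 cells (in order): (1,4), (3,4).
A hidden cell only influences target cells in its own 3x3 neighborhood. Try each of the 2^2 = 4 assignments, step the completed generation 0 forward once under B3/S23, and compare with the target:
  (1,4)=_ (3,4)=_ -> step reproduces the target at every cell -> ACCEPT
  (1,4)=_ (3,4)=X -> step gives (2,3)='_' but target has 'X' -> reject
  (1,4)=X (3,4)=_ -> step gives (0,4)='X' but target has '_' -> reject
  (1,4)=X (3,4)=X -> step gives (0,4)='X' but target has '_' -> reject
Unique solution: (1,4)=dead, (3,4)=dead.
Check: live-neighbor counts of every cell in the completed generation 0:
02322
23433
22533
13422
12121
Applying B3/S23 to generation 0 with these counts gives:
__XX_
_X_XX
_X_XX
_X_X_
_____
which matches the target exactly.

Answer: X__X_
__XX_
_X_X_
X__X_
__X__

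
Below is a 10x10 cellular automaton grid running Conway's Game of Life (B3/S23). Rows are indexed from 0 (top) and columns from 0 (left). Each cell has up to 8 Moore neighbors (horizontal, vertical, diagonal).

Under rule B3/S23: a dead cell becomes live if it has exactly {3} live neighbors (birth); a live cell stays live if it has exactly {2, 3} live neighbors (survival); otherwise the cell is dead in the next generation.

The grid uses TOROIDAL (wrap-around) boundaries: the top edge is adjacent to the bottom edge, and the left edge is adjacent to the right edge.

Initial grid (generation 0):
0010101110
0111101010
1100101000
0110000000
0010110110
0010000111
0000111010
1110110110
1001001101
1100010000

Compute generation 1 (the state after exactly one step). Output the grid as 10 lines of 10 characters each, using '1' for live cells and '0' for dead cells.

Simulating step by step:
Generation 0 (given above): 45 live cells
Generation 1: 37 live cells
(generation 1 grid is the final answer)

Answer: 1000101011
1000101011
1000100100
1010101100
0010001101
0000000001
1010100000
1110000000
0001000100
1111110000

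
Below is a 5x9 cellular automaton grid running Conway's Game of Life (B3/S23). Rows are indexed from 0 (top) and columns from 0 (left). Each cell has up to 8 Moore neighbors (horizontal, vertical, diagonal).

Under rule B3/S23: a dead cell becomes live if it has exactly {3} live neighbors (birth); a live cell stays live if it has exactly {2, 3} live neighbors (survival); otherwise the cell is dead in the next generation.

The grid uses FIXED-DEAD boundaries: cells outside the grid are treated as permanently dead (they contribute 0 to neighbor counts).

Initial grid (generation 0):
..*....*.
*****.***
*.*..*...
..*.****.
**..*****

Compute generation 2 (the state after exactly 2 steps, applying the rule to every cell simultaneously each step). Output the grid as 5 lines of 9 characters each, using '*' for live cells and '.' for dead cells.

Answer: ........*
.*...*...
*....**.*
*.**...**
.***.....

Derivation:
Simulating step by step:
Generation 0 (given above): 25 live cells
Generation 1: 19 live cells
..*...***
*...*****
*.......*
*.*.....*
.*.**...*
Generation 2: 15 live cells
(generation 2 grid is the final answer)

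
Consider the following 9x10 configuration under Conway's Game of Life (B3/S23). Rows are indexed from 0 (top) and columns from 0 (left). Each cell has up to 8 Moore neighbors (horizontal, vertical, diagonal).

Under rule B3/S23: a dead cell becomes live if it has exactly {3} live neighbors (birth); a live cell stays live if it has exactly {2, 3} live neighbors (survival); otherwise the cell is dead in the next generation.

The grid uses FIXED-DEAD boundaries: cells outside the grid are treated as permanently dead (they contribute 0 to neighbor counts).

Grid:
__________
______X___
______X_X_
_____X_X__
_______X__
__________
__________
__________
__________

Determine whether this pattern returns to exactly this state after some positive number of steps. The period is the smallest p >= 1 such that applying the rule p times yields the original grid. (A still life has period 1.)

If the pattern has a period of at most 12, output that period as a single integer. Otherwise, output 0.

Answer: 2

Derivation:
Simulating and comparing each generation to the original:
Gen 0 (original, given above): 6 live cells
Gen 1: 6 live cells, differs from original
Gen 2: 6 live cells, MATCHES original -> period = 2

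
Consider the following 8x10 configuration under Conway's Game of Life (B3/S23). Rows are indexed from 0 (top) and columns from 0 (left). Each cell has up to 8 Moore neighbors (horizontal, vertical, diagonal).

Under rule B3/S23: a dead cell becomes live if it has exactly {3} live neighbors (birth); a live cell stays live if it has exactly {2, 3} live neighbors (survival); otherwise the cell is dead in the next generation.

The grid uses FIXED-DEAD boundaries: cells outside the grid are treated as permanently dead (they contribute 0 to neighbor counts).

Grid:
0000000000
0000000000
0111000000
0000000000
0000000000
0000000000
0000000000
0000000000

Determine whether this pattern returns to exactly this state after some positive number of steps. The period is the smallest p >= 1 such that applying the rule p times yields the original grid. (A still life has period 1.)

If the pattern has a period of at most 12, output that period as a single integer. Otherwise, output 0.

Simulating and comparing each generation to the original:
Gen 0 (original, given above): 3 live cells
Gen 1: 3 live cells, differs from original
Gen 2: 3 live cells, MATCHES original -> period = 2

Answer: 2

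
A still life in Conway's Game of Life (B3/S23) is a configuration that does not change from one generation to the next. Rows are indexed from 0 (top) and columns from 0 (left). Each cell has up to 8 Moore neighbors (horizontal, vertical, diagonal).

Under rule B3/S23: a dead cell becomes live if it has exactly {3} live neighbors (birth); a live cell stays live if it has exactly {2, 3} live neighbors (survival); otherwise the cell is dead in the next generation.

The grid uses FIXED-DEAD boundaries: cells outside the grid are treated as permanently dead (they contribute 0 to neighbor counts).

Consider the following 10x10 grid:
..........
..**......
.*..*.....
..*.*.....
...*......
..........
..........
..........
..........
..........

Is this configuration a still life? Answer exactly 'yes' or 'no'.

Answer: yes

Derivation:
Compute generation 1 and compare to generation 0 (given above):
Generation 1:
..........
..**......
.*..*.....
..*.*.....
...*......
..........
..........
..........
..........
..........
The grids are IDENTICAL -> still life.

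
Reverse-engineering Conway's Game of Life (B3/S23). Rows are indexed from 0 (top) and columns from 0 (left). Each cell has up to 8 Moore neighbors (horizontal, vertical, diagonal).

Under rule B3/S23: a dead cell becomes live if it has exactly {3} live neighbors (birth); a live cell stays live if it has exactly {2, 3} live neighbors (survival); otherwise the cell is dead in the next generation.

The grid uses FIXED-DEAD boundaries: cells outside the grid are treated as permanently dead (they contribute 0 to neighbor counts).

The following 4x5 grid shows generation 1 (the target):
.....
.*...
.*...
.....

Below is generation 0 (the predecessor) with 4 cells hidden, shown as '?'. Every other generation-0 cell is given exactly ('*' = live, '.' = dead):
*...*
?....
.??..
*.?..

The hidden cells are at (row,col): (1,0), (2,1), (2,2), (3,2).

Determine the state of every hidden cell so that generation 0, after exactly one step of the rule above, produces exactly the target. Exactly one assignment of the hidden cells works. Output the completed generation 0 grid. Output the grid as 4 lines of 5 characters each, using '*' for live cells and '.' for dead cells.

Answer: *...*
*....
..*..
*....

Derivation:
Hidden generation-0 cells (in order): (1,0), (2,1), (2,2), (3,2).
A hidden cell only influences target cells in its own 3x3 neighborhood. Try each of the 2^4 = 16 assignments, step the completed generation 0 forward once under B3/S23, and compare with the target:
  (1,0)=. (2,1)=. (2,2)=. (3,2)=. -> step gives (1,1)='.' but target has '*' -> reject
  (1,0)=. (2,1)=. (2,2)=. (3,2)=* -> step gives (1,1)='.' but target has '*' -> reject
  (1,0)=. (2,1)=. (2,2)=* (3,2)=. -> step gives (1,1)='.' but target has '*' -> reject
  (1,0)=. (2,1)=. (2,2)=* (3,2)=* -> step gives (1,1)='.' but target has '*' -> reject
  (1,0)=. (2,1)=* (2,2)=. (3,2)=. -> step gives (1,1)='.' but target has '*' -> reject
  (1,0)=. (2,1)=* (2,2)=. (3,2)=* -> step gives (1,1)='.' but target has '*' -> reject
  (1,0)=. (2,1)=* (2,2)=* (3,2)=. -> step gives (3,1)='*' but target has '.' -> reject
  (1,0)=. (2,1)=* (2,2)=* (3,2)=* -> step gives (2,2)='*' but target has '.' -> reject
  (1,0)=* (2,1)=. (2,2)=. (3,2)=. -> step gives (1,1)='.' but target has '*' -> reject
  (1,0)=* (2,1)=. (2,2)=. (3,2)=* -> step gives (1,1)='.' but target has '*' -> reject
  (1,0)=* (2,1)=. (2,2)=* (3,2)=. -> step reproduces the target at every cell -> ACCEPT
  (1,0)=* (2,1)=. (2,2)=* (3,2)=* -> step gives (2,1)='.' but target has '*' -> reject
  (1,0)=* (2,1)=* (2,2)=. (3,2)=. -> step gives (1,0)='*' but target has '.' -> reject
  (1,0)=* (2,1)=* (2,2)=. (3,2)=* -> step gives (1,0)='*' but target has '.' -> reject
  (1,0)=* (2,1)=* (2,2)=* (3,2)=. -> step gives (1,0)='*' but target has '.' -> reject
  (1,0)=* (2,1)=* (2,2)=* (3,2)=* -> step gives (1,0)='*' but target has '.' -> reject
Unique solution: (1,0)=live, (2,1)=dead, (2,2)=live, (3,2)=dead.
Check: live-neighbor counts of every cell in the completed generation 0:
12010
13121
23010
02110
Applying B3/S23 to generation 0 with these counts gives:
.....
.*...
.*...
.....
which matches the target exactly.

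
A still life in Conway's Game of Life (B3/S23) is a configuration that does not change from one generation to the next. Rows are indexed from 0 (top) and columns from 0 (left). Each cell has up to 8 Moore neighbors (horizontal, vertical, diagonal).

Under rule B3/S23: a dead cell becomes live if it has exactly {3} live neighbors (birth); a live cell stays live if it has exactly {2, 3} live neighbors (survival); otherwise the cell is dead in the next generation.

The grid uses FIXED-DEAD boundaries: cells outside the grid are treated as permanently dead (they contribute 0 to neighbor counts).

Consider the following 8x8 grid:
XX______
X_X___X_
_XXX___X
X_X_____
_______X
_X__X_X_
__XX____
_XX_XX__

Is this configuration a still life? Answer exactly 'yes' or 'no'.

Answer: no

Derivation:
Compute generation 1 and compare to generation 0 (given above):
Generation 1:
XX______
X__X____
X__X____
__XX____
_X______
__XX____
________
_XX_X___
Cell (1,2) differs: gen0=1 vs gen1=0 -> NOT a still life.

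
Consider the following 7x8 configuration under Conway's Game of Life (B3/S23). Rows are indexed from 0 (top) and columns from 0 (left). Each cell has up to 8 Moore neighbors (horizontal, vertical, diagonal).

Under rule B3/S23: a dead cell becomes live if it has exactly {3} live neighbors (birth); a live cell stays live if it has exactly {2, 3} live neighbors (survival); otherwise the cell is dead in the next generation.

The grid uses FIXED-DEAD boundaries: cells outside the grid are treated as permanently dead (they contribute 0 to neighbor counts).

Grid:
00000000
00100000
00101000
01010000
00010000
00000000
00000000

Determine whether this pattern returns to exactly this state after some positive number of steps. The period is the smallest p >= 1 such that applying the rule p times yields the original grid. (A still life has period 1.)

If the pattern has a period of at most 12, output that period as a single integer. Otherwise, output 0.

Answer: 2

Derivation:
Simulating and comparing each generation to the original:
Gen 0 (original, given above): 6 live cells
Gen 1: 6 live cells, differs from original
Gen 2: 6 live cells, MATCHES original -> period = 2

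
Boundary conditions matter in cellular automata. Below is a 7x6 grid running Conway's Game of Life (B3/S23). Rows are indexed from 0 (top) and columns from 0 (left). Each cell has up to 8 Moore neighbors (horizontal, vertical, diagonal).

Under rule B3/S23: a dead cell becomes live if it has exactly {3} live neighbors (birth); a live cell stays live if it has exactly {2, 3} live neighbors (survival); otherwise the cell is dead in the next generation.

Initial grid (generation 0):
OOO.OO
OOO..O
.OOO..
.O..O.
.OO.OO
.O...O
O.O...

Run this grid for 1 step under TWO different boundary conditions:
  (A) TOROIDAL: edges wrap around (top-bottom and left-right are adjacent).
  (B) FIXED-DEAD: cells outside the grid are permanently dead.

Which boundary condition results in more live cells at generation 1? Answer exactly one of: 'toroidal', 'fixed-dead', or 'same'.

Answer: fixed-dead

Derivation:
Under TOROIDAL boundary, generation 1:
....O.
......
...OOO
....OO
.OOOOO
...OOO
..OOO.
Population = 17

Under FIXED-DEAD boundary, generation 1:
O.OOOO
.....O
...OO.
O...OO
OOOOOO
O..OOO
.O....
Population = 22

Comparison: toroidal=17, fixed-dead=22 -> fixed-dead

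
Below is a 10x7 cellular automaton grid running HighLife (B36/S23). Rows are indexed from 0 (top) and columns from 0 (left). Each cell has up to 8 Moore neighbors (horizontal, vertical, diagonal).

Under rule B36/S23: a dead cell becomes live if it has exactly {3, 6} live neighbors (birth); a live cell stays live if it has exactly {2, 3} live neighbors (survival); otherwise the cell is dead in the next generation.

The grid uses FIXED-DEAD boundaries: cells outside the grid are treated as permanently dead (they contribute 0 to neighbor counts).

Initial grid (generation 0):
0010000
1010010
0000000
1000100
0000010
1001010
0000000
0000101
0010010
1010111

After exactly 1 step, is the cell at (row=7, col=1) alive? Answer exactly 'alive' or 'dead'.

Answer: dead

Derivation:
Simulating step by step:
Generation 0 (given above): 19 live cells
Generation 1: 14 live cells
0100000
0100000
0100000
0000000
0000010
0000100
0000110
0000010
0100000
0101111

Cell (7,1) at generation 1: 0 -> dead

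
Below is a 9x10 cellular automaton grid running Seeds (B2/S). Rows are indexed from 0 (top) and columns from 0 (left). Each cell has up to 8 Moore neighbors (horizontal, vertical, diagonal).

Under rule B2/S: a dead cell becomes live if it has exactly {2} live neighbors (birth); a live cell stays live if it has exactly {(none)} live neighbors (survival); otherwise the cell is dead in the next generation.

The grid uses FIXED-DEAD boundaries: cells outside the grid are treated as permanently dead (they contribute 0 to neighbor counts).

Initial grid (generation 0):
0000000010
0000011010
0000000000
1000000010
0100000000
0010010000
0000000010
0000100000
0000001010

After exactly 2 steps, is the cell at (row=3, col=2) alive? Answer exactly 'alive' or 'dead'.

Simulating step by step:
Generation 0 (given above): 13 live cells
Generation 1: 20 live cells
0000011001
0000000001
0000011011
0100000000
1010000000
0100000000
0001110000
0000010011
0000010100
Generation 2: 20 live cells
0000000010
0000100000
0000000100
1010011111
0000000000
1000010000
0010001011
0001000100
0000100001

Cell (3,2) at generation 2: 1 -> alive

Answer: alive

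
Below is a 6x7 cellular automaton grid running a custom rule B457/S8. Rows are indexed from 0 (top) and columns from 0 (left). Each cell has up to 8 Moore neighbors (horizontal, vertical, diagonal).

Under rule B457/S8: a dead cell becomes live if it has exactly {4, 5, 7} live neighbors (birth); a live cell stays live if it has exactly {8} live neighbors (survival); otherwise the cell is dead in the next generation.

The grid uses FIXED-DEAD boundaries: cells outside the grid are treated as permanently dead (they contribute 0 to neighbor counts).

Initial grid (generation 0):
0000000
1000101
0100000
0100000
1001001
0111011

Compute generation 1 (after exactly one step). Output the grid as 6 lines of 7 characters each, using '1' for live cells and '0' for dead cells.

Answer: 0000000
0000000
0000000
0000000
0110000
0000000

Derivation:
Simulating step by step:
Generation 0 (given above): 13 live cells
Generation 1: 2 live cells
(generation 1 grid is the final answer)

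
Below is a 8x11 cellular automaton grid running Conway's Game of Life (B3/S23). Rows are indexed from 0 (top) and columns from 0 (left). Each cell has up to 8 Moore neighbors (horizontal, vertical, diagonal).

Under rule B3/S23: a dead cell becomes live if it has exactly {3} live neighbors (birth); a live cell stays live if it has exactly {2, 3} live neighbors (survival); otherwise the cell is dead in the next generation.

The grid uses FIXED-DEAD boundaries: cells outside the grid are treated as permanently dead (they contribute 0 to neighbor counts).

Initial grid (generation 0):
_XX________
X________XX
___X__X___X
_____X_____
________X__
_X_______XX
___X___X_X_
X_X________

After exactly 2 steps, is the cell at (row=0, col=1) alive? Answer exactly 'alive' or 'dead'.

Simulating step by step:
Generation 0 (given above): 18 live cells
Generation 1: 15 live cells
_X_________
_XX______XX
_________XX
___________
_________X_
_________XX
_XX_____XXX
___________
Generation 2: 15 live cells
_XX________
_XX______XX
_________XX
_________XX
_________XX
___________
________X_X
_________X_

Cell (0,1) at generation 2: 1 -> alive

Answer: alive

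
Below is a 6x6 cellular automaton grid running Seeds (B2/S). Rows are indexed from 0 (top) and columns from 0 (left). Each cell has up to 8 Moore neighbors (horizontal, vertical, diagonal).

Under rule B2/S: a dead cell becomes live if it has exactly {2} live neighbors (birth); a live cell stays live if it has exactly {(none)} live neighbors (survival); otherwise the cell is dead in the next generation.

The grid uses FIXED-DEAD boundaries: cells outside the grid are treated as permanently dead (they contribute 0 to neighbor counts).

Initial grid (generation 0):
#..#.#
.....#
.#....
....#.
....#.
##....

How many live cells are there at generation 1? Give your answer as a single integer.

Answer: 11

Derivation:
Simulating step by step:
Generation 0 (given above): 9 live cells
Generation 1: 11 live cells
......
###...
....##
...#.#
##.#.#
......
Population at generation 1: 11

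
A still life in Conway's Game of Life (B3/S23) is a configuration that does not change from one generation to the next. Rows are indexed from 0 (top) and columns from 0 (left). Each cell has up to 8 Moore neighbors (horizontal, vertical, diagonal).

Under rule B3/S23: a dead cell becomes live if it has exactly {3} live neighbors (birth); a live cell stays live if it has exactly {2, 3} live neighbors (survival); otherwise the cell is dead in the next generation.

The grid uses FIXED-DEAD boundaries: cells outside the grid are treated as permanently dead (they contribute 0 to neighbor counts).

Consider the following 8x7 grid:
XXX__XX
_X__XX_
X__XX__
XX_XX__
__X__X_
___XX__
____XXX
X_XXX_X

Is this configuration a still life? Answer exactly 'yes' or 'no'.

Compute generation 1 and compare to generation 0 (given above):
Generation 1:
XXX_XXX
______X
X______
XX___X_
_XX__X_
___X__X
__X___X
___XX_X
Cell (0,4) differs: gen0=0 vs gen1=1 -> NOT a still life.

Answer: no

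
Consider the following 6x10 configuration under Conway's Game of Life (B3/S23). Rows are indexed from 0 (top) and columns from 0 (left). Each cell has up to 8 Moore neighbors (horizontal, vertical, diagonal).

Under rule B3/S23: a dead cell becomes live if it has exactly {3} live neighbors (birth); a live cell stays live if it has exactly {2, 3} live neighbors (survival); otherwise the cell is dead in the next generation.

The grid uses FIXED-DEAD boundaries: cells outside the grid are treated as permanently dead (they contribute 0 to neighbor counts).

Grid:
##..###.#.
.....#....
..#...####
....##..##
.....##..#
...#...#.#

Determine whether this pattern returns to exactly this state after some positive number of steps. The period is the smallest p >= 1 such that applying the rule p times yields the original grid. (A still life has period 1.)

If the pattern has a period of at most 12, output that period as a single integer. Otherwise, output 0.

Simulating and comparing each generation to the original:
Gen 0 (original, given above): 22 live cells
Gen 1: 17 live cells, differs from original
Gen 2: 17 live cells, differs from original
Gen 3: 16 live cells, differs from original
Gen 4: 16 live cells, differs from original
Gen 5: 12 live cells, differs from original
Gen 6: 13 live cells, differs from original
Gen 7: 10 live cells, differs from original
Gen 8: 13 live cells, differs from original
Gen 9: 9 live cells, differs from original
Gen 10: 4 live cells, differs from original
Gen 11: 4 live cells, differs from original
Gen 12: 4 live cells, differs from original
No period found within 12 steps.

Answer: 0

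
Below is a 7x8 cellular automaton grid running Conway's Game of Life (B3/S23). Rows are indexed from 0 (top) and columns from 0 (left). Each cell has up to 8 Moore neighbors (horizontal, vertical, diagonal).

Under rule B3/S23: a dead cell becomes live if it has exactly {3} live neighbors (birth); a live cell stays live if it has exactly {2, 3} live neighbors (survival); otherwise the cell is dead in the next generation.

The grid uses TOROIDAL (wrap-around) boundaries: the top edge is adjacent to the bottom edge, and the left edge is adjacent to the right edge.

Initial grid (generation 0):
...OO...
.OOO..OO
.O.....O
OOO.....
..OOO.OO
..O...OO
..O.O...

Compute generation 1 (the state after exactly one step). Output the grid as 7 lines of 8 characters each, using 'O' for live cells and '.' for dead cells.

Simulating step by step:
Generation 0 (given above): 22 live cells
Generation 1: 22 live cells
(generation 1 grid is the final answer)

Answer: .O..OO..
.O.OO.OO
...O..OO
......O.
.....OO.
.OO.O.OO
..O.OO..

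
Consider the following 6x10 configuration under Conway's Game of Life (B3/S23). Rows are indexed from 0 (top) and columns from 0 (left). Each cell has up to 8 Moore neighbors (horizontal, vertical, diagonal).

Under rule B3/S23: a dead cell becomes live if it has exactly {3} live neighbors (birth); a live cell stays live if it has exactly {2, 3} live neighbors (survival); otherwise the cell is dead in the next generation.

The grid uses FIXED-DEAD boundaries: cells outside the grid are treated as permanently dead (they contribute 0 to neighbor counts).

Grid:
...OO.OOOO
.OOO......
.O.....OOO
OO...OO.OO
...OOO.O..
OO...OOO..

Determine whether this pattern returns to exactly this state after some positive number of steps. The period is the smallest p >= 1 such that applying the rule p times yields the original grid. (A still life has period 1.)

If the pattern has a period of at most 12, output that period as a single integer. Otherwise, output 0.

Simulating and comparing each generation to the original:
Gen 0 (original, given above): 28 live cells
Gen 1: 19 live cells, differs from original
Gen 2: 21 live cells, differs from original
Gen 3: 15 live cells, differs from original
Gen 4: 15 live cells, differs from original
Gen 5: 17 live cells, differs from original
Gen 6: 15 live cells, differs from original
Gen 7: 16 live cells, differs from original
Gen 8: 16 live cells, differs from original
Gen 9: 14 live cells, differs from original
Gen 10: 16 live cells, differs from original
Gen 11: 17 live cells, differs from original
Gen 12: 17 live cells, differs from original
No period found within 12 steps.

Answer: 0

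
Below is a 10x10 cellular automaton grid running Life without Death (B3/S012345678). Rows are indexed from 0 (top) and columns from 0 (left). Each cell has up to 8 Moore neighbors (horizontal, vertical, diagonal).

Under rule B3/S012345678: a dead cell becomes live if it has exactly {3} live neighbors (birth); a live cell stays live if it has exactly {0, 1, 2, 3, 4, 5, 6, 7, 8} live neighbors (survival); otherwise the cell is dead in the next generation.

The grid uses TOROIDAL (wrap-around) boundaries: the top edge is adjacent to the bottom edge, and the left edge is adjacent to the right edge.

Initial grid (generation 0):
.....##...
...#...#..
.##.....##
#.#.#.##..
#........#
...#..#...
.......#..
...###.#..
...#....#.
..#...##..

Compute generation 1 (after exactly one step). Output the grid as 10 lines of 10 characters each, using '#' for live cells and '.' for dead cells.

Simulating step by step:
Generation 0 (given above): 27 live cells
Generation 1: 45 live cells
(generation 1 grid is the final answer)

Answer: .....##...
..##..###.
###...#.##
#.###.##..
##.#.###.#
...#..#...
...#.#.#..
...######.
..##.#..#.
..#..###..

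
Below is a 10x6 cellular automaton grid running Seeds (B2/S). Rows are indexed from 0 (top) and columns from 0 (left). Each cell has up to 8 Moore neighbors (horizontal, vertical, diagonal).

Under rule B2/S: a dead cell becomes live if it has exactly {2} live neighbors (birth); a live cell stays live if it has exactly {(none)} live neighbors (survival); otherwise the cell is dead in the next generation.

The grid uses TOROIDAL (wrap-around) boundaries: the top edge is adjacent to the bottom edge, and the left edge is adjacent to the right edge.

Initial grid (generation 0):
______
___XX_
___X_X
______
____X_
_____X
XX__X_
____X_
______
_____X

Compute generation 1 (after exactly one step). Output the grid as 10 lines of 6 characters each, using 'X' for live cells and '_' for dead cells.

Answer: ___X_X
__X__X
__X___
___X_X
_____X
_X_X__
___X__
XX_X__
____XX
______

Derivation:
Simulating step by step:
Generation 0 (given above): 11 live cells
Generation 1: 16 live cells
(generation 1 grid is the final answer)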